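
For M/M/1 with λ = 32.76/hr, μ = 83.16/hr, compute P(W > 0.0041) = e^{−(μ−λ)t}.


W ~ Exponential(μ−λ) for M/M/1.
μ − λ = 83.16 − 32.76 = 50.4000
P(W > t) = e^{−(μ−λ)t} = e^{−0.2066} = 0.813312

Final: 0.813312


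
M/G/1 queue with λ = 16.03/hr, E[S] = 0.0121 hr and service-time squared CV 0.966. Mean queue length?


ρ = λ·E[S] = 16.03·0.0121 = 0.1940
Lq = ρ²(1+C_s²)/(2(1−ρ)) = 0.03762·(1+0.966)/(2·0.8060)
= 0.03762·1.9660/1.6121 = 0.04588

Final: 0.04588


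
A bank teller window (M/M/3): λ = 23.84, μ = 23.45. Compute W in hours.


a = 1.0166; ρ = 0.3389; P₀ = 0.357362
Lq = P₀·a^c·ρ/(c!(1−ρ)²) = 0.04852
Wq = Lq/λ = 0.04852/23.84 = 0.002035 hr
W = Wq + 1/μ = 0.002035 + 0.04264 = 0.04468 hr

Final: 0.04468 hr


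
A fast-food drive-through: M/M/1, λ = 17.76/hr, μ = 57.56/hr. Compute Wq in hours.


ρ = 17.76/57.56 = 0.3085
Wq = ρ/(μ−λ) = 0.3085/(57.56 − 17.76) = 0.3085/39.80 = 0.007752 hr

Final: 0.007752 hr


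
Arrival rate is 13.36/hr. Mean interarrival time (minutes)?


Mean interarrival time = 1/λ = 1/13.36 hour = 0.07485 hour
In minutes: 0.07485 × 60 = 4.4910 min

Final: 4.4910 min


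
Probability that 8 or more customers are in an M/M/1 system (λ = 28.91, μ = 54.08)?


ρ = 28.91/54.08 = 0.5346
P(N ≥ n) = ρ^n = 0.5346^8 = 0.006669

Final: 0.006669


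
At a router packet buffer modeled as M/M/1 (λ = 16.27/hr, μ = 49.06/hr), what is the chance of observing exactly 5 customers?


ρ = 16.27/49.06 = 0.3316
P_n = (1−ρ)·ρ^n = (1 − 0.3316)·0.3316^5 = 0.6684·0.004011 = 0.002681

Final: 0.002681


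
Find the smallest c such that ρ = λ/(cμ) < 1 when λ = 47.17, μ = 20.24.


Stability requires cμ > λ ⇔ c > λ/μ.
λ/μ = 47.17/20.24 = 2.3305
Minimum integer c = ⌊2.3305⌋ + 1 = 3
Check: 3·20.24 = 60.72 > 47.17, while 2·20.24 = 40.48 ≤ 47.17

Final: 3 servers


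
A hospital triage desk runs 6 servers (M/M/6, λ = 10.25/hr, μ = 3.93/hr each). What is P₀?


a = λ/μ = 10.25/3.93 = 2.6081; ρ = a/c = 0.4347
Σ_{k=0}^{5} a^k/k! (terms k=0..5) = 1.00000 + 2.60814 + 3.40120 + 2.95694 + 1.92803 + 1.00572 = 12.90003
Tail: a^6/(6!(1−ρ)) = 314.76605/(720·0.5653) = 0.77334
P₀ = 1/(12.90003 + 0.77334) = 1/13.67337 = 0.073135

Final: 0.073135


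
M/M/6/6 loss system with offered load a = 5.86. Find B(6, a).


B(c,a) = (a^c/c!) / Σ_{k=0}^{c} a^k/k!
a^6/6! = 56.241021
Σ terms (k=0..6): 1.00000 + 5.86000 + 17.16980 + 33.53834 + 49.13367 + 57.58466 + 56.24102 = 220.527500
B = 56.241021/220.527500 = 0.255030

Final: 0.255030


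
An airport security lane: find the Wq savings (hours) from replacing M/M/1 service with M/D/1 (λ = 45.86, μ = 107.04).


ρ = 45.86/107.04 = 0.4284
Wq(M/M/1) = ρ/(μ−λ) = 0.4284/61.18 = 0.007003 hr
Wq(M/D/1) = ρ/(2(μ−λ)) = 0.003501 hr
Savings = 0.007003 − 0.003501 = 0.003501 hr

Final: 0.003501 hr


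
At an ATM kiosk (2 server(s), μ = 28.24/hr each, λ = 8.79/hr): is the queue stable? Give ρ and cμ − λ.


Total capacity cμ = 2·28.24 = 56.48/hr
ρ = λ/(cμ) = 8.79/56.48 = 0.1556
Stable ⇔ ρ < 1: YES
Spare capacity = cμ − λ = 56.48 − 8.79 = 47.69/hr

Final: ρ = 0.1556; stable; margin = 47.69/hr


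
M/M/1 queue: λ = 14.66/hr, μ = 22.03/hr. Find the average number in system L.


ρ = λ/μ = 14.66/22.03 = 0.6655
L = ρ/(1−ρ) = 0.6655/(1 − 0.6655) = 0.6655/0.3345 = 1.9891

Final: 1.9891


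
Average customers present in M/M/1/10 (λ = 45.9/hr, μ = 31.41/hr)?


ρ = 45.9/31.41 = 1.4613
L = ρ[1 − (K+1)ρ^K + Kρ^(K+1)] / [(1−ρ)(1−ρ^(K+1))]
Numerator: 1.4613·(1 − 11·44.406597 + 10·64.892162) = 235.928412
Denominator: (-0.4613)·(-63.892162) = 29.474607
L = 235.928412/29.474607 = 8.0045

Final: 8.0045


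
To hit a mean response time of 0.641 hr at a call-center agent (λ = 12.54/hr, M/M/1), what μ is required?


W = 1/(μ−λ) ⇒ μ − λ = 1/W = 1/0.641 = 1.5601
μ = λ + 1/W = 12.54 + 1.5601 = 14.1001 per hr

Final: 14.1001 /hr


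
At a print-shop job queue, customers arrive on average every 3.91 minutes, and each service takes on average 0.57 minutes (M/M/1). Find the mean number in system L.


λ = 60/3.91 = 15.3453 /hr
μ = 60/0.57 = 105.2632 /hr
ρ = λ/μ = 15.3453/105.2632 = 0.1458
L = ρ/(1−ρ) = 0.1458/0.8542 = 0.1707

Final: 0.1707


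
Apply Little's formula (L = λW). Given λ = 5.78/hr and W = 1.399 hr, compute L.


L = λW = 5.78·1.399 = 8.0862

Final: 8.0862


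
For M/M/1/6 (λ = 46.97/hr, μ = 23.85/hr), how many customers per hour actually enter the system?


ρ = 1.9694; P_K = (1−ρ)ρ^6/(1−ρ^7) = 0.496551
λ_eff = λ(1 − P_K) = 46.97·(1 − 0.496551) = 46.97·0.503449 = 23.6470 /hr

Final: 23.6470 /hr


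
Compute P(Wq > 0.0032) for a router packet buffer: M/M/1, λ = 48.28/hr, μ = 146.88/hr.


ρ = 48.28/146.88 = 0.3287
P(Wq > t) = ρ·e^{−(μ−λ)t} = 0.3287·e^{−0.3155}
= 0.3287·0.729409 = 0.239760

Final: 0.239760


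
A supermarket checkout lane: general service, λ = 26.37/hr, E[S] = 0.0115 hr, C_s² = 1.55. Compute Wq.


ρ = λ·E[S] = 26.37·0.0115 = 0.3033
E[S²] = E[S]²(1+C_s²) = 0.0115²·(1+1.55) = 0.0003372
Wq = λ·E[S²]/(2(1−ρ)) = 26.37·0.0003372/(2·0.6967) = 0.006382 hr

Final: 0.006382 hr


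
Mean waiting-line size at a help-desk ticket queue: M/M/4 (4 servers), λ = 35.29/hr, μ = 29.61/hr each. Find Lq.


a = λ/μ = 1.1918; ρ = a/4 = 0.2980
P₀ = 0.302667
Lq = P₀·a^c·ρ / (c!·(1−ρ)²) = 0.302667·2.01768·0.2980/(24·0.49286)
= 0.01538

Final: 0.01538


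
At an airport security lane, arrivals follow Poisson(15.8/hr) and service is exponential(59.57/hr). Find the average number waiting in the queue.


ρ = 15.8/59.57 = 0.2652
Lq = ρ²/(1−ρ) = 0.07035/0.7348 = 0.09574

Final: 0.09574


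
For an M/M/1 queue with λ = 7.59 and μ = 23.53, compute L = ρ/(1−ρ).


ρ = λ/μ = 7.59/23.53 = 0.3226
L = ρ/(1−ρ) = 0.3226/(1 − 0.3226) = 0.3226/0.6774 = 0.4762

Final: 0.4762


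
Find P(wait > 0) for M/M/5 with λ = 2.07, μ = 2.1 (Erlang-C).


a = λ/μ = 0.9857; ρ = a/5 = 0.1971
P₀ = 0.373113 (from M/M/c formula)
C(c,a) = [a^c/(c!(1−ρ))]·P₀ = [0.93058/(120·0.8029)]·0.373113
= 0.009659·0.373113 = 0.003604

Final: 0.003604


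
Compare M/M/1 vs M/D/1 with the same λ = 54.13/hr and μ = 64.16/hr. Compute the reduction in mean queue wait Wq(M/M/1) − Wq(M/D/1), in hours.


ρ = 54.13/64.16 = 0.8437
Wq(M/M/1) = ρ/(μ−λ) = 0.8437/10.03 = 0.08411 hr
Wq(M/D/1) = ρ/(2(μ−λ)) = 0.04206 hr
Savings = 0.08411 − 0.04206 = 0.04206 hr

Final: 0.04206 hr


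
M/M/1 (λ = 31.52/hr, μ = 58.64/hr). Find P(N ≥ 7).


ρ = 31.52/58.64 = 0.5375
P(N ≥ n) = ρ^n = 0.5375^7 = 0.012964

Final: 0.012964


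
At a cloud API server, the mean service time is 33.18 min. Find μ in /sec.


μ = 1/(service time) in consistent units.
1 second = 0.0166667 min, so μ = 0.0166667/33.18 = 0.0005023 per second

Final: 0.0005023 /sec


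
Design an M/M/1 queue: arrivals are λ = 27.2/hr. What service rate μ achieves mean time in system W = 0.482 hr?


W = 1/(μ−λ) ⇒ μ − λ = 1/W = 1/0.482 = 2.0747
μ = λ + 1/W = 27.2 + 2.0747 = 29.2747 per hr

Final: 29.2747 /hr


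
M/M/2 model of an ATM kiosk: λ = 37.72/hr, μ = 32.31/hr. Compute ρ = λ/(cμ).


ρ = λ/(cμ) = 37.72/(2·32.31) = 37.72/64.62 = 0.5837

Final: 0.5837


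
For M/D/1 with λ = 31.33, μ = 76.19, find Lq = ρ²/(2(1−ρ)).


ρ = 31.33/76.19 = 0.4112
M/D/1: Lq = ρ²/(2(1−ρ)) = 0.1691/(2·0.5888) = 0.14359

Final: 0.14359


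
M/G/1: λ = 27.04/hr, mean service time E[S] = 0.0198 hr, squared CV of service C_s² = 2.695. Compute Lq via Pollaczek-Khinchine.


ρ = λ·E[S] = 27.04·0.0198 = 0.5354
Lq = ρ²(1+C_s²)/(2(1−ρ)) = 0.2866·(1+2.695)/(2·0.4646)
= 0.2866·3.6950/0.9292 = 1.13983

Final: 1.13983


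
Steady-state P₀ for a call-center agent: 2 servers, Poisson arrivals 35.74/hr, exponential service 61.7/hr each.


a = λ/μ = 35.74/61.7 = 0.5793; ρ = a/c = 0.2896
Σ_{k=0}^{1} a^k/k! (terms k=0..1) = 1.00000 + 0.57925 = 1.57925
Tail: a^2/(2!(1−ρ)) = 0.33554/(2·0.7104) = 0.23617
P₀ = 1/(1.57925 + 0.23617) = 1/1.81542 = 0.550836

Final: 0.550836


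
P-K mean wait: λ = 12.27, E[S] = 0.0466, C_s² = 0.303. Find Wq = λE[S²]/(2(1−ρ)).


ρ = λ·E[S] = 12.27·0.0466 = 0.5718
E[S²] = E[S]²(1+C_s²) = 0.0466²·(1+0.303) = 0.002830
Wq = λ·E[S²]/(2(1−ρ)) = 12.27·0.002830/(2·0.4282) = 0.04054 hr

Final: 0.04054 hr


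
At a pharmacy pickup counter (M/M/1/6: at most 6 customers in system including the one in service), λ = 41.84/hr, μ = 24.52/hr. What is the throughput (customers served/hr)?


ρ = 1.7064; P_K = (1−ρ)ρ^6/(1−ρ^7) = 0.424025
λ_eff = λ(1 − P_K) = 41.84·(1 − 0.424025) = 41.84·0.575975 = 24.0988 /hr

Final: 24.0988 /hr


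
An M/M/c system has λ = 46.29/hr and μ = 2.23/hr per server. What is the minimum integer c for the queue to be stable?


Stability requires cμ > λ ⇔ c > λ/μ.
λ/μ = 46.29/2.23 = 20.7578
Minimum integer c = ⌊20.7578⌋ + 1 = 21
Check: 21·2.23 = 46.83 > 46.29, while 20·2.23 = 44.60 ≤ 46.29

Final: 21 servers


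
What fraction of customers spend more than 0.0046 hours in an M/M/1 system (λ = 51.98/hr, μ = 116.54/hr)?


W ~ Exponential(μ−λ) for M/M/1.
μ − λ = 116.54 − 51.98 = 64.5600
P(W > t) = e^{−(μ−λ)t} = e^{−0.2970} = 0.743062

Final: 0.743062


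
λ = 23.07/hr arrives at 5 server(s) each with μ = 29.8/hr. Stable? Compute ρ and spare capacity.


Total capacity cμ = 5·29.8 = 149.00/hr
ρ = λ/(cμ) = 23.07/149.00 = 0.1548
Stable ⇔ ρ < 1: YES
Spare capacity = cμ − λ = 149.00 − 23.07 = 125.93/hr

Final: ρ = 0.1548; stable; margin = 125.93/hr


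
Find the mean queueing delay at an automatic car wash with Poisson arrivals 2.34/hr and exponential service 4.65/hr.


ρ = 2.34/4.65 = 0.5032
Wq = ρ/(μ−λ) = 0.5032/(4.65 − 2.34) = 0.5032/2.31 = 0.2178 hr

Final: 0.2178 hr


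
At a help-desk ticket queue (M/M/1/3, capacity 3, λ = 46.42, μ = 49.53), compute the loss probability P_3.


ρ = λ/μ = 46.42/49.53 = 0.9372
P_K = (1−ρ)ρ^K/(1−ρ^(K+1)) = (0.06279·0.823210)/(1 − 0.771520)
= 0.051690/0.228480 = 0.226232

Final: 0.226232


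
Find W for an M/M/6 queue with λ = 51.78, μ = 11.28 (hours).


a = 4.5904; ρ = 0.7651; P₀ = 0.008127
Lq = P₀·a^c·ρ/(c!(1−ρ)²) = 1.46396
Wq = Lq/λ = 1.46396/51.78 = 0.02827 hr
W = Wq + 1/μ = 0.02827 + 0.08865 = 0.11693 hr

Final: 0.11693 hr


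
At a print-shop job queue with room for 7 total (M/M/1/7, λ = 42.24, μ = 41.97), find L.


ρ = 42.24/41.97 = 1.0064
L = ρ[1 − (K+1)ρ^K + Kρ^(K+1)] / [(1−ρ)(1−ρ^(K+1))]
Numerator: 1.0064·(1 − 8·1.045911 + 7·1.052639) = 0.001197
Denominator: (-0.006433)·(-0.052639) = 0.0003386
L = 0.001197/0.0003386 = 3.5337

Final: 3.5337


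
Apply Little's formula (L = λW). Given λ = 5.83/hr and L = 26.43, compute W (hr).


W = L/λ = 26.43/5.83 = 4.5334 hr

Final: 4.5334 hr


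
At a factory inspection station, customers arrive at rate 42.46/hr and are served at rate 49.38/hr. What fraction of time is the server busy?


ρ = λ/μ = 42.46/49.38 = 0.8599

Final: 0.8599


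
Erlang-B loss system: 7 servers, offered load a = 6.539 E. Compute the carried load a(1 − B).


B(7,6.539) = 0.219857 (Erlang-B)
Carried load = a(1 − B) = 6.539·(1 − 0.219857) = 6.539·0.780143 = 5.1014 E

Final: 5.1014 Erlangs


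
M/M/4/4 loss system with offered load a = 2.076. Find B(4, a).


B(c,a) = (a^c/c!) / Σ_{k=0}^{c} a^k/k!
a^4/4! = 0.773924
Σ terms (k=0..4): 1.00000 + 2.07600 + 2.15489 + 1.49118 + 0.77392 = 7.495994
B = 0.773924/7.495994 = 0.103245

Final: 0.103245


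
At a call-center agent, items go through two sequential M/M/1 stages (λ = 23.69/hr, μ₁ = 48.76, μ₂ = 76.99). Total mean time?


Each node sees arrival rate λ = 23.69/hr (tandem ⇒ throughput preserved).
W₁ = 1/(μ₁−λ) = 1/(48.76−23.69) = 0.03989 hr
W₂ = 1/(μ₂−λ) = 1/(76.99−23.69) = 0.01876 hr
W_total = W₁ + W₂ = 0.03989 + 0.01876 = 0.05865 hr

Final: 0.05865 hr


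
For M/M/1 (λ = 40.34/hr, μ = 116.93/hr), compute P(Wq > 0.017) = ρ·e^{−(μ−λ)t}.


ρ = 40.34/116.93 = 0.3450
P(Wq > t) = ρ·e^{−(μ−λ)t} = 0.3450·e^{−1.3020}
= 0.3450·0.271979 = 0.093831

Final: 0.093831


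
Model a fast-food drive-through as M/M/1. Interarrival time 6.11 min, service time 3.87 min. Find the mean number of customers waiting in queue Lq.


λ = 60/6.11 = 9.8200 /hr
μ = 60/3.87 = 15.5039 /hr
ρ = λ/μ = 9.8200/15.5039 = 0.6334
Lq = ρ²/(1−ρ) = 0.4012/0.3666 = 1.0943

Final: 1.0943


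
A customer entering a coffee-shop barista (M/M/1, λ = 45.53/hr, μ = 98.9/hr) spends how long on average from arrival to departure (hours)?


W = 1/(μ−λ) = 1/(98.9 − 45.53) = 1/53.37 = 0.01874 hr

Final: 0.01874 hr


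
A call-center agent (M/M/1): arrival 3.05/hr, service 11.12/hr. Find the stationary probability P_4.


ρ = 3.05/11.12 = 0.2743
P_n = (1−ρ)·ρ^n = (1 − 0.2743)·0.2743^4 = 0.7257·0.005660 = 0.004107

Final: 0.004107


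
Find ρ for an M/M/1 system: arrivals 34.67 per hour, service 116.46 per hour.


ρ = λ/μ = 34.67/116.46 = 0.2977

Final: 0.2977


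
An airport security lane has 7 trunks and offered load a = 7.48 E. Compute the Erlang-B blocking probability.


B(c,a) = (a^c/c!) / Σ_{k=0}^{c} a^k/k!
a^7/7! = 259.944509
Σ terms (k=0..7): 1.00000 + 7.48000 + 27.97520 + 69.75150 + 130.43530 + 195.13121 + 243.26358 + 259.94451 = 934.981301
B = 259.944509/934.981301 = 0.278021

Final: 0.278021


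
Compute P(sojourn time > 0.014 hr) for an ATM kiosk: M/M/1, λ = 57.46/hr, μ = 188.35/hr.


W ~ Exponential(μ−λ) for M/M/1.
μ − λ = 188.35 − 57.46 = 130.8900
P(W > t) = e^{−(μ−λ)t} = e^{−1.8325} = 0.160019

Final: 0.160019


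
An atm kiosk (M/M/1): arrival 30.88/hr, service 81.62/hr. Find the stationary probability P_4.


ρ = 30.88/81.62 = 0.3783
P_n = (1−ρ)·ρ^n = (1 − 0.3783)·0.3783^4 = 0.6217·0.020489 = 0.012737

Final: 0.012737


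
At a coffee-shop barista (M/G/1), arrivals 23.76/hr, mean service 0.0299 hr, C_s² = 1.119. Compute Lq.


ρ = λ·E[S] = 23.76·0.0299 = 0.7104
Lq = ρ²(1+C_s²)/(2(1−ρ)) = 0.5047·(1+1.119)/(2·0.2896)
= 0.5047·2.1190/0.5792 = 1.84660

Final: 1.84660


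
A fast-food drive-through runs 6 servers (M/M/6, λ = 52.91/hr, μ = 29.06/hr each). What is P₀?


a = λ/μ = 52.91/29.06 = 1.8207; ρ = a/c = 0.3035
Σ_{k=0}^{5} a^k/k! (terms k=0..5) = 1.00000 + 1.82072 + 1.65750 + 1.00595 + 0.45789 + 0.16674 = 6.10879
Tail: a^6/(6!(1−ρ)) = 36.42947/(720·0.6965) = 0.07264
P₀ = 1/(6.10879 + 0.07264) = 1/6.18143 = 0.161775

Final: 0.161775


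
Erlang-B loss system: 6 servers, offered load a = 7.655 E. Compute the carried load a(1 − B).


B(6,7.655) = 0.370497 (Erlang-B)
Carried load = a(1 − B) = 7.655·(1 − 0.370497) = 7.655·0.629503 = 4.8188 E

Final: 4.8188 Erlangs


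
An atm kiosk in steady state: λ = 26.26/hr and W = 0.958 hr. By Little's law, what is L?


L = λW = 26.26·0.958 = 25.1571

Final: 25.1571


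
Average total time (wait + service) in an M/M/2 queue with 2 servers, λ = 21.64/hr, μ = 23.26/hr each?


a = 0.9304; ρ = 0.4652; P₀ = 0.365023
Lq = P₀·a^c·ρ/(c!(1−ρ)²) = 0.25691
Wq = Lq/λ = 0.25691/21.64 = 0.01187 hr
W = Wq + 1/μ = 0.01187 + 0.04299 = 0.05486 hr

Final: 0.05486 hr


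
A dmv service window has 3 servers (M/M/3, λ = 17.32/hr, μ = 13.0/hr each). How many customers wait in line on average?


a = λ/μ = 1.3323; ρ = a/3 = 0.4441
P₀ = 0.254526
Lq = P₀·a^c·ρ / (c!·(1−ρ)²) = 0.254526·2.36490·0.4441/(6·0.30902)
= 0.14417

Final: 0.14417


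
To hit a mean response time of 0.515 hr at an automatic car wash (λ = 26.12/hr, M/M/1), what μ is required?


W = 1/(μ−λ) ⇒ μ − λ = 1/W = 1/0.515 = 1.9417
μ = λ + 1/W = 26.12 + 1.9417 = 28.0617 per hr

Final: 28.0617 /hr


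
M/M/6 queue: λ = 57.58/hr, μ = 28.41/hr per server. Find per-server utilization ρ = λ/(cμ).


ρ = λ/(cμ) = 57.58/(6·28.41) = 57.58/170.46 = 0.3378

Final: 0.3378


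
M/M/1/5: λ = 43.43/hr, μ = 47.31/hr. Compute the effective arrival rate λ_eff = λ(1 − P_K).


ρ = 0.9180; P_K = (1−ρ)ρ^5/(1−ρ^6) = 0.133142
λ_eff = λ(1 − P_K) = 43.43·(1 − 0.133142) = 43.43·0.866858 = 37.6477 /hr

Final: 37.6477 /hr


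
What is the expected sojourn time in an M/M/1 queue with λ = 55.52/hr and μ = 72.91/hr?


W = 1/(μ−λ) = 1/(72.91 − 55.52) = 1/17.39 = 0.05750 hr

Final: 0.05750 hr


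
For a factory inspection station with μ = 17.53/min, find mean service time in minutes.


Mean service time = 1/μ = 1/17.53 minute = 0.05705 minute
In minutes: 0.05705 × 1 = 0.05705 min

Final: 0.05705 min


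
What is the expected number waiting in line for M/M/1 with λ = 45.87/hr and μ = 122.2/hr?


ρ = 45.87/122.2 = 0.3754
Lq = ρ²/(1−ρ) = 0.1409/0.6246 = 0.2256

Final: 0.2256


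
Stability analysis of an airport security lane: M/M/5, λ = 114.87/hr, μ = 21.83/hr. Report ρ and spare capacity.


Total capacity cμ = 5·21.83 = 109.15/hr
ρ = λ/(cμ) = 114.87/109.15 = 1.0524
Stable ⇔ ρ < 1: NO
Spare capacity = cμ − λ = 109.15 − 114.87 = -5.72/hr

Final: ρ = 1.0524; unstable; margin = -5.72/hr


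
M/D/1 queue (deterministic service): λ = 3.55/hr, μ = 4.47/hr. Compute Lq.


ρ = 3.55/4.47 = 0.7942
M/D/1: Lq = ρ²/(2(1−ρ)) = 0.6307/(2·0.2058) = 1.53226

Final: 1.53226


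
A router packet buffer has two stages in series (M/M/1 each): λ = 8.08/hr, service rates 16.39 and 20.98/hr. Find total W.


Each node sees arrival rate λ = 8.08/hr (tandem ⇒ throughput preserved).
W₁ = 1/(μ₁−λ) = 1/(16.39−8.08) = 0.12034 hr
W₂ = 1/(μ₂−λ) = 1/(20.98−8.08) = 0.07752 hr
W_total = W₁ + W₂ = 0.12034 + 0.07752 = 0.19786 hr

Final: 0.19786 hr


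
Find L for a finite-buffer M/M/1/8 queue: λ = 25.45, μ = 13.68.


ρ = 25.45/13.68 = 1.8604
L = ρ[1 − (K+1)ρ^K + Kρ^(K+1)] / [(1−ρ)(1−ρ^(K+1))]
Numerator: 1.8604·(1 − 9·143.487317 + 8·266.940951) = 1572.284923
Denominator: (-0.8604)·(-265.940951) = 228.810307
L = 1572.284923/228.810307 = 6.8716

Final: 6.8716


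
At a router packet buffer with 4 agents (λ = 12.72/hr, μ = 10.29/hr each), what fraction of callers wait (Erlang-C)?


a = λ/μ = 1.2362; ρ = a/4 = 0.3090
P₀ = 0.289367 (from M/M/c formula)
C(c,a) = [a^c/(c!(1−ρ))]·P₀ = [2.33500/(24·0.6910)]·0.289367
= 0.14081·0.289367 = 0.040745

Final: 0.040745


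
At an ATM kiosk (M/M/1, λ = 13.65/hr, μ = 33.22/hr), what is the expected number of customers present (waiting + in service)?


ρ = λ/μ = 13.65/33.22 = 0.4109
L = ρ/(1−ρ) = 0.4109/(1 − 0.4109) = 0.4109/0.5891 = 0.6975

Final: 0.6975


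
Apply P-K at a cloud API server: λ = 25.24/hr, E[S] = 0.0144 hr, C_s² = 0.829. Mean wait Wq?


ρ = λ·E[S] = 25.24·0.0144 = 0.3635
E[S²] = E[S]²(1+C_s²) = 0.0144²·(1+0.829) = 0.0003793
Wq = λ·E[S²]/(2(1−ρ)) = 25.24·0.0003793/(2·0.6365) = 0.007519 hr

Final: 0.007519 hr


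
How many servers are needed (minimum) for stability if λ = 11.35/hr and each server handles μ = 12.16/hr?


Stability requires cμ > λ ⇔ c > λ/μ.
λ/μ = 11.35/12.16 = 0.9334
Minimum integer c = ⌊0.9334⌋ + 1 = 1
Check: 1·12.16 = 12.16 > 11.35, while 0·12.16 = 0.00 ≤ 11.35

Final: 1 servers


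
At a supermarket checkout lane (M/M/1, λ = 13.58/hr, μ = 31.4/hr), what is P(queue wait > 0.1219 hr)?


ρ = 13.58/31.4 = 0.4325
P(Wq > t) = ρ·e^{−(μ−λ)t} = 0.4325·e^{−2.1723}
= 0.4325·0.113920 = 0.049269

Final: 0.049269


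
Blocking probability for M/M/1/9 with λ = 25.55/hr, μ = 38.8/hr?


ρ = λ/μ = 25.55/38.8 = 0.6585
P_K = (1−ρ)ρ^K/(1−ρ^(K+1)) = (0.3415·0.023283)/(1 − 0.015332)
= 0.007951/0.984668 = 0.008075

Final: 0.008075


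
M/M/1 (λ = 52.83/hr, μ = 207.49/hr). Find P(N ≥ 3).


ρ = 52.83/207.49 = 0.2546
P(N ≥ n) = ρ^n = 0.2546^3 = 0.016506

Final: 0.016506


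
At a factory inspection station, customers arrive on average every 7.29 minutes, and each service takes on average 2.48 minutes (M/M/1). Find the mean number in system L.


λ = 60/7.29 = 8.2305 /hr
μ = 60/2.48 = 24.1935 /hr
ρ = λ/μ = 8.2305/24.1935 = 0.3402
L = ρ/(1−ρ) = 0.3402/0.6598 = 0.5156

Final: 0.5156


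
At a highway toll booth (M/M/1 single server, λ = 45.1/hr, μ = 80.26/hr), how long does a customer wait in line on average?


ρ = 45.1/80.26 = 0.5619
Wq = ρ/(μ−λ) = 0.5619/(80.26 − 45.1) = 0.5619/35.16 = 0.01598 hr

Final: 0.01598 hr


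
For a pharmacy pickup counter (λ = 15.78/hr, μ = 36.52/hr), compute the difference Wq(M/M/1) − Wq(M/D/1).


ρ = 15.78/36.52 = 0.4321
Wq(M/M/1) = ρ/(μ−λ) = 0.4321/20.74 = 0.02083 hr
Wq(M/D/1) = ρ/(2(μ−λ)) = 0.01042 hr
Savings = 0.02083 − 0.01042 = 0.01042 hr

Final: 0.01042 hr


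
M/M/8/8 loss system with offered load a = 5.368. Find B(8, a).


B(c,a) = (a^c/c!) / Σ_{k=0}^{c} a^k/k!
a^8/8! = 17.099347
Σ terms (k=0..8): 1.00000 + 5.36800 + 14.40771 + 25.78020 + 34.59703 + 37.14337 + 33.23093 + 25.48338 + 17.09935 = 194.109968
B = 17.099347/194.109968 = 0.088091

Final: 0.088091


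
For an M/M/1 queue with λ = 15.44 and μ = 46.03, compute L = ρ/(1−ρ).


ρ = λ/μ = 15.44/46.03 = 0.3354
L = ρ/(1−ρ) = 0.3354/(1 − 0.3354) = 0.3354/0.6646 = 0.5047

Final: 0.5047


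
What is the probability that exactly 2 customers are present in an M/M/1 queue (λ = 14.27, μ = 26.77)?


ρ = 14.27/26.77 = 0.5331
P_n = (1−ρ)·ρ^n = (1 − 0.5331)·0.5331^2 = 0.4669·0.284152 = 0.132682

Final: 0.132682


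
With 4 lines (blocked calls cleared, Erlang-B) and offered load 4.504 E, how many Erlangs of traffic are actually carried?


B(4,4.504) = 0.357062 (Erlang-B)
Carried load = a(1 − B) = 4.504·(1 − 0.357062) = 4.504·0.642938 = 2.8958 E

Final: 2.8958 Erlangs


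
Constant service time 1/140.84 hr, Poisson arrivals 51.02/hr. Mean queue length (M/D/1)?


ρ = 51.02/140.84 = 0.3623
M/D/1: Lq = ρ²/(2(1−ρ)) = 0.1312/(2·0.6377) = 0.10288

Final: 0.10288


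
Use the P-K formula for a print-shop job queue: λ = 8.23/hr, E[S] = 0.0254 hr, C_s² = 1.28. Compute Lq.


ρ = λ·E[S] = 8.23·0.0254 = 0.2090
Lq = ρ²(1+C_s²)/(2(1−ρ)) = 0.04370·(1+1.28)/(2·0.7910)
= 0.04370·2.2800/1.5819 = 0.06298

Final: 0.06298


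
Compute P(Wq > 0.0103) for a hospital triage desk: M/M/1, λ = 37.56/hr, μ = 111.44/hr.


ρ = 37.56/111.44 = 0.3370
P(Wq > t) = ρ·e^{−(μ−λ)t} = 0.3370·e^{−0.7610}
= 0.3370·0.467216 = 0.157472

Final: 0.157472


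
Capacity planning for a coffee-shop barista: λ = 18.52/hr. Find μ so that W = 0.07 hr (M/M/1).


W = 1/(μ−λ) ⇒ μ − λ = 1/W = 1/0.07 = 14.2857
μ = λ + 1/W = 18.52 + 14.2857 = 32.8057 per hr

Final: 32.8057 /hr


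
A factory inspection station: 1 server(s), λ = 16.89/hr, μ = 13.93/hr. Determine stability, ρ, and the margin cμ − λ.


Total capacity cμ = 1·13.93 = 13.93/hr
ρ = λ/(cμ) = 16.89/13.93 = 1.2125
Stable ⇔ ρ < 1: NO
Spare capacity = cμ − λ = 13.93 − 16.89 = -2.96/hr

Final: ρ = 1.2125; unstable; margin = -2.96/hr


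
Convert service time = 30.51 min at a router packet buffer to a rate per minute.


μ = 1/(service time) in consistent units.
1 minute = 1 min, so μ = 1/30.51 = 0.03278 per minute

Final: 0.03278 /min


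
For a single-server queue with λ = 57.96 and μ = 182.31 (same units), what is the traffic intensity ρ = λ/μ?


ρ = λ/μ = 57.96/182.31 = 0.3179

Final: 0.3179


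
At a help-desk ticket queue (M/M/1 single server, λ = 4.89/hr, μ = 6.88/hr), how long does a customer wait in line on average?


ρ = 4.89/6.88 = 0.7108
Wq = ρ/(μ−λ) = 0.7108/(6.88 − 4.89) = 0.7108/1.99 = 0.3572 hr

Final: 0.3572 hr


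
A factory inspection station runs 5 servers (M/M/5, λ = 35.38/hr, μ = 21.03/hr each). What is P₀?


a = λ/μ = 35.38/21.03 = 1.6824; ρ = a/c = 0.3365
Σ_{k=0}^{4} a^k/k! (terms k=0..4) = 1.00000 + 1.68236 + 1.41517 + 0.79361 + 0.33378 = 5.22491
Tail: a^5/(5!(1−ρ)) = 13.47699/(120·0.6635) = 0.16926
P₀ = 1/(5.22491 + 0.16926) = 1/5.39417 = 0.185385

Final: 0.185385


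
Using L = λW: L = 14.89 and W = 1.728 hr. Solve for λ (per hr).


λ = L/W = 14.89/1.728 = 8.6169 /hr

Final: 8.6169 /hr


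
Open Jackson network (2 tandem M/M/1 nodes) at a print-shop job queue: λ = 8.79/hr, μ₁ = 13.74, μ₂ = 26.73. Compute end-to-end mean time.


Each node sees arrival rate λ = 8.79/hr (tandem ⇒ throughput preserved).
W₁ = 1/(μ₁−λ) = 1/(13.74−8.79) = 0.20202 hr
W₂ = 1/(μ₂−λ) = 1/(26.73−8.79) = 0.05574 hr
W_total = W₁ + W₂ = 0.20202 + 0.05574 = 0.25776 hr

Final: 0.25776 hr


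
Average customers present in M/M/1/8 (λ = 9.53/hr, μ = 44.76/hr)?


ρ = 9.53/44.76 = 0.2129
L = ρ[1 − (K+1)ρ^K + Kρ^(K+1)] / [(1−ρ)(1−ρ^(K+1))]
Numerator: 0.2129·(1 − 9·0.000004223 + 8·0.0000008991) = 0.212907
Denominator: (0.7871)·(0.999999) = 0.787086
L = 0.212907/0.787086 = 0.2705

Final: 0.2705


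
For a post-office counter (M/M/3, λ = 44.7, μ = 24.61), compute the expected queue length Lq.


a = λ/μ = 1.8163; ρ = a/3 = 0.6054
P₀ = 0.142917
Lq = P₀·a^c·ρ / (c!·(1−ρ)²) = 0.142917·5.99222·0.6054/(6·0.15567)
= 0.55511

Final: 0.55511


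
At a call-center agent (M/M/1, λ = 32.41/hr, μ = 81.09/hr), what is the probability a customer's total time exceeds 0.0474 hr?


W ~ Exponential(μ−λ) for M/M/1.
μ − λ = 81.09 − 32.41 = 48.6800
P(W > t) = e^{−(μ−λ)t} = e^{−2.3074} = 0.099516

Final: 0.099516


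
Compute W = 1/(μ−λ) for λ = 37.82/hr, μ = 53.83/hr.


W = 1/(μ−λ) = 1/(53.83 − 37.82) = 1/16.01 = 0.06246 hr

Final: 0.06246 hr


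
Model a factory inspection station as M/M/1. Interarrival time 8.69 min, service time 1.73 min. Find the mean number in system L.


λ = 60/8.69 = 6.9045 /hr
μ = 60/1.73 = 34.6821 /hr
ρ = λ/μ = 6.9045/34.6821 = 0.1991
L = ρ/(1−ρ) = 0.1991/0.8009 = 0.2486

Final: 0.2486


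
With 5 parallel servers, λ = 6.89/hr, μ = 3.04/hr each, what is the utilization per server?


ρ = λ/(cμ) = 6.89/(5·3.04) = 6.89/15.20 = 0.4533

Final: 0.4533


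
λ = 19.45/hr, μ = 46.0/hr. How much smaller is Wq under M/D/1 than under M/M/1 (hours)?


ρ = 19.45/46.0 = 0.4228
Wq(M/M/1) = ρ/(μ−λ) = 0.4228/26.55 = 0.01593 hr
Wq(M/D/1) = ρ/(2(μ−λ)) = 0.007963 hr
Savings = 0.01593 − 0.007963 = 0.007963 hr

Final: 0.007963 hr


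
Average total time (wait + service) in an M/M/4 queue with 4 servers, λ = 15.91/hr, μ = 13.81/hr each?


a = 1.1521; ρ = 0.2880; P₀ = 0.315097
Lq = P₀·a^c·ρ/(c!(1−ρ)²) = 0.01314
Wq = Lq/λ = 0.01314/15.91 = 0.0008259 hr
W = Wq + 1/μ = 0.0008259 + 0.07241 = 0.07324 hr

Final: 0.07324 hr


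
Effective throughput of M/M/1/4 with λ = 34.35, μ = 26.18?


ρ = 1.3121; P_K = (1−ρ)ρ^4/(1−ρ^5) = 0.320187
λ_eff = λ(1 − P_K) = 34.35·(1 − 0.320187) = 34.35·0.679813 = 23.3516 /hr

Final: 23.3516 /hr


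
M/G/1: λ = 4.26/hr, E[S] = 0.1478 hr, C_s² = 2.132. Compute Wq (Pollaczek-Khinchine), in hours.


ρ = λ·E[S] = 4.26·0.1478 = 0.6296
E[S²] = E[S]²(1+C_s²) = 0.1478²·(1+2.132) = 0.068418
Wq = λ·E[S²]/(2(1−ρ)) = 4.26·0.068418/(2·0.3704) = 0.39347 hr

Final: 0.39347 hr


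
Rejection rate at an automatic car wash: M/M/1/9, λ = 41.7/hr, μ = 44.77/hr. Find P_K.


ρ = λ/μ = 41.7/44.77 = 0.9314
P_K = (1−ρ)ρ^K/(1−ρ^(K+1)) = (0.06857·0.527644)/(1 − 0.491462)
= 0.036182/0.508538 = 0.071149

Final: 0.071149


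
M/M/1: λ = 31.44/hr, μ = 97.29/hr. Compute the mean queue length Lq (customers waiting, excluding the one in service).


ρ = 31.44/97.29 = 0.3232
Lq = ρ²/(1−ρ) = 0.1044/0.6768 = 0.1543

Final: 0.1543


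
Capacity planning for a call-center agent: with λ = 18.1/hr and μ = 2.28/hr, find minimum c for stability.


Stability requires cμ > λ ⇔ c > λ/μ.
λ/μ = 18.1/2.28 = 7.9386
Minimum integer c = ⌊7.9386⌋ + 1 = 8
Check: 8·2.28 = 18.24 > 18.1, while 7·2.28 = 15.96 ≤ 18.1

Final: 8 servers


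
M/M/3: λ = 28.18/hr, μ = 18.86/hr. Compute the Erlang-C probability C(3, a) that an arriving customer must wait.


a = λ/μ = 1.4942; ρ = a/3 = 0.4981
P₀ = 0.211952 (from M/M/c formula)
C(c,a) = [a^c/(c!(1−ρ))]·P₀ = [3.33578/(6·0.5019)]·0.211952
= 1.10762·0.211952 = 0.234762

Final: 0.234762


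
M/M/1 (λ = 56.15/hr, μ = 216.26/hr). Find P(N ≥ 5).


ρ = 56.15/216.26 = 0.2596
P(N ≥ n) = ρ^n = 0.2596^5 = 0.001180

Final: 0.001180


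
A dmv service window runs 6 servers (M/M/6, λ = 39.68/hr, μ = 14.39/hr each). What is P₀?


a = λ/μ = 39.68/14.39 = 2.7575; ρ = a/c = 0.4596
Σ_{k=0}^{5} a^k/k! (terms k=0..5) = 1.00000 + 2.75747 + 3.80182 + 3.49447 + 2.40897 + 1.32854 = 14.79127
Tail: a^6/(6!(1−ρ)) = 439.60763/(720·0.5404) = 1.12980
P₀ = 1/(14.79127 + 1.12980) = 1/15.92107 = 0.062810

Final: 0.062810


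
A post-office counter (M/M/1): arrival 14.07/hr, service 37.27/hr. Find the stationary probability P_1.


ρ = 14.07/37.27 = 0.3775
P_n = (1−ρ)·ρ^n = (1 − 0.3775)·0.3775^1 = 0.6225·0.377515 = 0.234998

Final: 0.234998


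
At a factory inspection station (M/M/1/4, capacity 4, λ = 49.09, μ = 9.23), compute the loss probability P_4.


ρ = λ/μ = 49.09/9.23 = 5.3185
P_K = (1−ρ)ρ^K/(1−ρ^(K+1)) = (-4.3185·800.138788)/(1 − 4255.559385)
= -3455.420597/-4254.559385 = 0.812169

Final: 0.812169


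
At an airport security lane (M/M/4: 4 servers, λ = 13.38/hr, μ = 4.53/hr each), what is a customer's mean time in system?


a = 2.9536; ρ = 0.7384; P₀ = 0.040432
Lq = P₀·a^c·ρ/(c!(1−ρ)²) = 1.38357
Wq = Lq/λ = 1.38357/13.38 = 0.10341 hr
W = Wq + 1/μ = 0.10341 + 0.22075 = 0.32416 hr

Final: 0.32416 hr


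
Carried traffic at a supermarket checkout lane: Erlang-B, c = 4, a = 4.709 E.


B(4,4.709) = 0.374638 (Erlang-B)
Carried load = a(1 − B) = 4.709·(1 − 0.374638) = 4.709·0.625362 = 2.9448 E

Final: 2.9448 Erlangs


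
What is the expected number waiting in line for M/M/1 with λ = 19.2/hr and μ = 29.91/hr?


ρ = 19.2/29.91 = 0.6419
Lq = ρ²/(1−ρ) = 0.4121/0.3581 = 1.1508

Final: 1.1508


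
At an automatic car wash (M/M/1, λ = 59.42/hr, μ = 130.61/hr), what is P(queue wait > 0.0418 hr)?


ρ = 59.42/130.61 = 0.4549
P(Wq > t) = ρ·e^{−(μ−λ)t} = 0.4549·e^{−2.9757}
= 0.4549·0.051010 = 0.023206

Final: 0.023206


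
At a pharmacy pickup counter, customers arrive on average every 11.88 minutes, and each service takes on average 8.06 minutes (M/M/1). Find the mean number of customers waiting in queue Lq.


λ = 60/11.88 = 5.0505 /hr
μ = 60/8.06 = 7.4442 /hr
ρ = λ/μ = 5.0505/7.4442 = 0.6785
Lq = ρ²/(1−ρ) = 0.4603/0.3215 = 1.4315

Final: 1.4315


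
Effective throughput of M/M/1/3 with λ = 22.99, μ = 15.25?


ρ = 1.5075; P_K = (1−ρ)ρ^3/(1−ρ^4) = 0.417499
λ_eff = λ(1 − P_K) = 22.99·(1 − 0.417499) = 22.99·0.582501 = 13.3917 /hr

Final: 13.3917 /hr


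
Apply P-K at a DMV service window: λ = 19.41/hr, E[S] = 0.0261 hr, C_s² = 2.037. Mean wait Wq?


ρ = λ·E[S] = 19.41·0.0261 = 0.5066
E[S²] = E[S]²(1+C_s²) = 0.0261²·(1+2.037) = 0.002069
Wq = λ·E[S²]/(2(1−ρ)) = 19.41·0.002069/(2·0.4934) = 0.04069 hr

Final: 0.04069 hr


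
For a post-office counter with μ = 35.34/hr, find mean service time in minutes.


Mean service time = 1/μ = 1/35.34 hour = 0.02830 hour
In minutes: 0.02830 × 60 = 1.6978 min

Final: 1.6978 min


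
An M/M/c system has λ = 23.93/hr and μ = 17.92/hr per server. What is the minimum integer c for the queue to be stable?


Stability requires cμ > λ ⇔ c > λ/μ.
λ/μ = 23.93/17.92 = 1.3354
Minimum integer c = ⌊1.3354⌋ + 1 = 2
Check: 2·17.92 = 35.84 > 23.93, while 1·17.92 = 17.92 ≤ 23.93

Final: 2 servers


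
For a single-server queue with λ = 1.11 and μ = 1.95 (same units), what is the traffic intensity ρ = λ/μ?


ρ = λ/μ = 1.11/1.95 = 0.5692

Final: 0.5692


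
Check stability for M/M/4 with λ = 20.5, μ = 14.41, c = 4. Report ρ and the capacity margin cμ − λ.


Total capacity cμ = 4·14.41 = 57.64/hr
ρ = λ/(cμ) = 20.5/57.64 = 0.3557
Stable ⇔ ρ < 1: YES
Spare capacity = cμ − λ = 57.64 − 20.5 = 37.14/hr

Final: ρ = 0.3557; stable; margin = 37.14/hr


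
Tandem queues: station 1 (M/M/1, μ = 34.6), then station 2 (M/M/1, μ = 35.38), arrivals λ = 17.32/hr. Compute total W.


Each node sees arrival rate λ = 17.32/hr (tandem ⇒ throughput preserved).
W₁ = 1/(μ₁−λ) = 1/(34.6−17.32) = 0.05787 hr
W₂ = 1/(μ₂−λ) = 1/(35.38−17.32) = 0.05537 hr
W_total = W₁ + W₂ = 0.05787 + 0.05537 = 0.11324 hr

Final: 0.11324 hr


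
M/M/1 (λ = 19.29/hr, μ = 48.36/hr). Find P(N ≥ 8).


ρ = 19.29/48.36 = 0.3989
P(N ≥ n) = ρ^n = 0.3989^8 = 0.0006409

Final: 0.0006409


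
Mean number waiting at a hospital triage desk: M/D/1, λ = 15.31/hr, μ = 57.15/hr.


ρ = 15.31/57.15 = 0.2679
M/D/1: Lq = ρ²/(2(1−ρ)) = 0.07177/(2·0.7321) = 0.04901

Final: 0.04901


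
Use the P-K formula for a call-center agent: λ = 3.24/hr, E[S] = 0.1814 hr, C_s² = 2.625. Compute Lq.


ρ = λ·E[S] = 3.24·0.1814 = 0.5877
Lq = ρ²(1+C_s²)/(2(1−ρ)) = 0.3454·(1+2.625)/(2·0.4123)
= 0.3454·3.6250/0.8245 = 1.51868

Final: 1.51868


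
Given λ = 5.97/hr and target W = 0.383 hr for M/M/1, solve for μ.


W = 1/(μ−λ) ⇒ μ − λ = 1/W = 1/0.383 = 2.6110
μ = λ + 1/W = 5.97 + 2.6110 = 8.5810 per hr

Final: 8.5810 /hr


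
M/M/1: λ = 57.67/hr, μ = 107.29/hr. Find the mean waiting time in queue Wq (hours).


ρ = 57.67/107.29 = 0.5375
Wq = ρ/(μ−λ) = 0.5375/(107.29 − 57.67) = 0.5375/49.62 = 0.01083 hr

Final: 0.01083 hr


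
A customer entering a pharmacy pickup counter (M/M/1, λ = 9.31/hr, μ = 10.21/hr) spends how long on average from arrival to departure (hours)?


W = 1/(μ−λ) = 1/(10.21 − 9.31) = 1/0.9000 = 1.1111 hr

Final: 1.1111 hr


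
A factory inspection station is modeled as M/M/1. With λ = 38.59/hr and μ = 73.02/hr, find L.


ρ = λ/μ = 38.59/73.02 = 0.5285
L = ρ/(1−ρ) = 0.5285/(1 − 0.5285) = 0.5285/0.4715 = 1.1208

Final: 1.1208


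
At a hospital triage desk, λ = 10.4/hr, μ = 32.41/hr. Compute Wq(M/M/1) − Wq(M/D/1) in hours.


ρ = 10.4/32.41 = 0.3209
Wq(M/M/1) = ρ/(μ−λ) = 0.3209/22.01 = 0.01458 hr
Wq(M/D/1) = ρ/(2(μ−λ)) = 0.007290 hr
Savings = 0.01458 − 0.007290 = 0.007290 hr

Final: 0.007290 hr


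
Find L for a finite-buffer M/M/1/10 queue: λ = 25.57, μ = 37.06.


ρ = 25.57/37.06 = 0.6900
L = ρ[1 − (K+1)ρ^K + Kρ^(K+1)] / [(1−ρ)(1−ρ^(K+1))]
Numerator: 0.6900·(1 − 11·0.024449 + 10·0.016869) = 0.620795
Denominator: (0.3100)·(0.983131) = 0.304808
L = 0.620795/0.304808 = 2.0367

Final: 2.0367


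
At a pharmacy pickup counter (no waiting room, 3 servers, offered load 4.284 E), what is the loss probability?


B(c,a) = (a^c/c!) / Σ_{k=0}^{c} a^k/k!
a^3/3! = 13.103796
Σ terms (k=0..3): 1.00000 + 4.28400 + 9.17633 + 13.10380 = 27.564124
B = 13.103796/27.564124 = 0.475393

Final: 0.475393


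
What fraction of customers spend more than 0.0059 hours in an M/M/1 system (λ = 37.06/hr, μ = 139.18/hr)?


W ~ Exponential(μ−λ) for M/M/1.
μ − λ = 139.18 − 37.06 = 102.1200
P(W > t) = e^{−(μ−λ)t} = e^{−0.6025} = 0.547437

Final: 0.547437


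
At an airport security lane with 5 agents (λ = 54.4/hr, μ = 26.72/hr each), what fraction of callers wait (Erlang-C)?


a = λ/μ = 2.0359; ρ = a/5 = 0.4072
P₀ = 0.129492 (from M/M/c formula)
C(c,a) = [a^c/(c!(1−ρ))]·P₀ = [34.97939/(120·0.5928)]·0.129492
= 0.49171·0.129492 = 0.063673

Final: 0.063673


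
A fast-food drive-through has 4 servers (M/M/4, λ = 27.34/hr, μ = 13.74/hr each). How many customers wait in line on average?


a = λ/μ = 1.9898; ρ = a/4 = 0.4975
P₀ = 0.131886
Lq = P₀·a^c·ρ / (c!·(1−ρ)²) = 0.131886·15.67643·0.4975/(24·0.25255)
= 0.16968

Final: 0.16968


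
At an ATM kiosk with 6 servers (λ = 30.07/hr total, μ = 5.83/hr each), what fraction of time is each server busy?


ρ = λ/(cμ) = 30.07/(6·5.83) = 30.07/34.98 = 0.8596

Final: 0.8596


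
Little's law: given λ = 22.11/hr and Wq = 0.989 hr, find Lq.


Lq = λWq = 22.11·0.989 = 21.8668

Final: 21.8668


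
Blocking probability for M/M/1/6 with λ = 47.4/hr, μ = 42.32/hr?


ρ = λ/μ = 47.4/42.32 = 1.1200
P_K = (1−ρ)ρ^K/(1−ρ^(K+1)) = (-0.1200·1.974222)/(1 − 2.211204)
= -0.236981/-1.211204 = 0.195658

Final: 0.195658


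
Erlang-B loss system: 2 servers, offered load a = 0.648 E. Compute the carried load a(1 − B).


B(2,0.648) = 0.113002 (Erlang-B)
Carried load = a(1 − B) = 0.648·(1 − 0.113002) = 0.648·0.886998 = 0.5748 E

Final: 0.5748 Erlangs


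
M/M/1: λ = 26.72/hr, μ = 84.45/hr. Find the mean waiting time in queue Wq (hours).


ρ = 26.72/84.45 = 0.3164
Wq = ρ/(μ−λ) = 0.3164/(84.45 − 26.72) = 0.3164/57.73 = 0.005481 hr

Final: 0.005481 hr


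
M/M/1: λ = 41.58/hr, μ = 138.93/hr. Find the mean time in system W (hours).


W = 1/(μ−λ) = 1/(138.93 − 41.58) = 1/97.35 = 0.01027 hr

Final: 0.01027 hr


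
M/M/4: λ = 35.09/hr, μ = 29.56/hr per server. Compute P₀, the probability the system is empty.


a = λ/μ = 35.09/29.56 = 1.1871; ρ = a/c = 0.2968
Σ_{k=0}^{3} a^k/k! (terms k=0..3) = 1.00000 + 1.18708 + 0.70458 + 0.27880 = 3.17045
Tail: a^4/(4!(1−ρ)) = 1.98571/(24·0.7032) = 0.11765
P₀ = 1/(3.17045 + 0.11765) = 1/3.28810 = 0.304127

Final: 0.304127


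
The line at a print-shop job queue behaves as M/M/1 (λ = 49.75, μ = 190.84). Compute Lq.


ρ = 49.75/190.84 = 0.2607
Lq = ρ²/(1−ρ) = 0.06796/0.7393 = 0.09192

Final: 0.09192


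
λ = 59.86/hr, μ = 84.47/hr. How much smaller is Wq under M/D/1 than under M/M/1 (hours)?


ρ = 59.86/84.47 = 0.7087
Wq(M/M/1) = ρ/(μ−λ) = 0.7087/24.61 = 0.02880 hr
Wq(M/D/1) = ρ/(2(μ−λ)) = 0.01440 hr
Savings = 0.02880 − 0.01440 = 0.01440 hr

Final: 0.01440 hr


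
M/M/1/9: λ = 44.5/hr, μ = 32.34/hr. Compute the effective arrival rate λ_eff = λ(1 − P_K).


ρ = 1.3760; P_K = (1−ρ)ρ^9/(1−ρ^10) = 0.284970
λ_eff = λ(1 − P_K) = 44.5·(1 − 0.284970) = 44.5·0.715030 = 31.8189 /hr

Final: 31.8189 /hr


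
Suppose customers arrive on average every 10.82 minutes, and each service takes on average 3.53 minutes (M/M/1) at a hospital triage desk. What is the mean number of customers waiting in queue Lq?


λ = 60/10.82 = 5.5453 /hr
μ = 60/3.53 = 16.9972 /hr
ρ = λ/μ = 5.5453/16.9972 = 0.3262
Lq = ρ²/(1−ρ) = 0.1064/0.6738 = 0.1580

Final: 0.1580


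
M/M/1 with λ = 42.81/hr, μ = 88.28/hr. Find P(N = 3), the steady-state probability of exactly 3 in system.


ρ = 42.81/88.28 = 0.4849
P_n = (1−ρ)·ρ^n = (1 − 0.4849)·0.4849^3 = 0.5151·0.114038 = 0.058737

Final: 0.058737


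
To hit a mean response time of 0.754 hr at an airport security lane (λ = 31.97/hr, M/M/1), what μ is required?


W = 1/(μ−λ) ⇒ μ − λ = 1/W = 1/0.754 = 1.3263
μ = λ + 1/W = 31.97 + 1.3263 = 33.2963 per hr

Final: 33.2963 /hr


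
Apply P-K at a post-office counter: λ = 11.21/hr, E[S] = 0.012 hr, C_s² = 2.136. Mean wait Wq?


ρ = λ·E[S] = 11.21·0.012 = 0.1345
E[S²] = E[S]²(1+C_s²) = 0.012²·(1+2.136) = 0.0004516
Wq = λ·E[S²]/(2(1−ρ)) = 11.21·0.0004516/(2·0.8655) = 0.002925 hr

Final: 0.002925 hr
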